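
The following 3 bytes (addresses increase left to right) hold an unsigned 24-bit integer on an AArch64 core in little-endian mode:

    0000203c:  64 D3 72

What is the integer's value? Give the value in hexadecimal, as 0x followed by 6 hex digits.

0x72D364

Little-endian stores the least-significant byte at the lowest address.
Reassemble most-significant byte first: 72 D3 64 → 0x72D364.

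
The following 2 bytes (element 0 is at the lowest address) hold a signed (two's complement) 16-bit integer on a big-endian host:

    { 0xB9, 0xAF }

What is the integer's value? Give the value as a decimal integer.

-18001

Big-endian stores the most-significant byte at the lowest address.
The bytes are already most-significant first: 0xB9AF.
Top bit is set, so as a signed 16-bit value this is 0xB9AF − 2^16 = -18001.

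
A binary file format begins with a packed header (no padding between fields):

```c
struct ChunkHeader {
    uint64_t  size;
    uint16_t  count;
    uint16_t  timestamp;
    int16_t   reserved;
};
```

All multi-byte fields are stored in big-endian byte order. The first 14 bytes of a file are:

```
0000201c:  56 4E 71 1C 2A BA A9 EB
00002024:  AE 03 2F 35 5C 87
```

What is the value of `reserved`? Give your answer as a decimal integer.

23687

`reserved` follows `size` (8 B), `count` (2 B), `timestamp` (2 B), so it starts at offset 8 + 2 + 2 = 12 and occupies 2 bytes.
Bytes at offsets 12..13: 5C 87.
Big-endian stores the most-significant byte at the lowest address.
The bytes are already most-significant first: 0x5C87.
0x5C87 = 23687.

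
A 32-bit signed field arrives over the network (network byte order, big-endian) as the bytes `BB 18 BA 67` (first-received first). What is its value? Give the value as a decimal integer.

-1156007321

Big-endian: lowest address holds the most-significant byte.
The bytes are already most-significant first: 0xBB18BA67.
Top bit is set, so as a signed 32-bit value this is 0xBB18BA67 − 2^32 = -1156007321.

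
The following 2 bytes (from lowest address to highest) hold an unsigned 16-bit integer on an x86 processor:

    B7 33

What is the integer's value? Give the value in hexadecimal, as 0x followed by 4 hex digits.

0x33B7

Little-endian stores the least-significant byte at the lowest address.
Reassemble most-significant byte first: 33 B7 → 0x33B7.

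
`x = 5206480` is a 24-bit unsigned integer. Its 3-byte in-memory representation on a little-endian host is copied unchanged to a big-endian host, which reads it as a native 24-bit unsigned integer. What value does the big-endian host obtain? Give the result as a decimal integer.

13660495

5206480 in 24-bit hexadecimal is 0x4F71D0.
Stored little-endian, the bytes at ascending addresses are D0 71 4F.
Read back as big-endian, the last byte is least significant, giving 0xD0714F.
0xD0714F = 13660495.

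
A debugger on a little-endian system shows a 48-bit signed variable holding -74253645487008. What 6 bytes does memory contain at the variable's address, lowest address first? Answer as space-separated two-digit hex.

Two's complement of -74253645487008 in 48 bits: 74253645487008 = 0x438886299BA0; invert → 0xBC7779D6645F; add 1 → 0xBC7779D66460.
Split into bytes (most-significant first): BC 77 79 D6 64 60.
Little-endian: lowest address holds the least-significant byte.
So at ascending addresses the bytes are 60 64 D6 79 77 BC.

60 64 D6 79 77 BC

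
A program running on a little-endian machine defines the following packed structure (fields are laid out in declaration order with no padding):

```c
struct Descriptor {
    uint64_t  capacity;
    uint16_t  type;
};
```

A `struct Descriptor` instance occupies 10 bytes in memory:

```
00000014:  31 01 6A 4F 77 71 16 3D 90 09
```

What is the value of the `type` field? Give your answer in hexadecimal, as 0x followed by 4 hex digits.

`type` follows `capacity` (8 bytes), so it starts at byte offset 8 and occupies 2 bytes.
Bytes at offsets 8..9: 90 09.
Little-endian stores the least-significant byte at the lowest address.
Reassemble most-significant byte first: 09 90 → 0x0990.

0x0990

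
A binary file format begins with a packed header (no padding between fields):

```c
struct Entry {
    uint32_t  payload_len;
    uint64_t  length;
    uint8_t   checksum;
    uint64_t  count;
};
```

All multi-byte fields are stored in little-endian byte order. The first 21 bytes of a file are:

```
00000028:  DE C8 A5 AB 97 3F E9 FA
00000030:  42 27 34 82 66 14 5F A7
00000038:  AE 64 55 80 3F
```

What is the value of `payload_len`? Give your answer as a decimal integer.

2879768798

`payload_len` is the first field, at byte offset 0, occupying 4 bytes.
Bytes at offsets 0..3: DE C8 A5 AB.
Little-endian: lowest address holds the least-significant byte.
Reassemble most-significant byte first: AB A5 C8 DE → 0xABA5C8DE.
0xABA5C8DE = 2879768798.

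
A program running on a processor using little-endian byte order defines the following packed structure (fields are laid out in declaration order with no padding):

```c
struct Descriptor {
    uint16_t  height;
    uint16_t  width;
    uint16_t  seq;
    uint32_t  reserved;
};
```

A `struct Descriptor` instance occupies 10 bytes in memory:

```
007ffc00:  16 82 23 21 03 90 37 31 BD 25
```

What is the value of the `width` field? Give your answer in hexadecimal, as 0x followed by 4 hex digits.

`width` follows `height` (2 bytes), so it starts at byte offset 2 and occupies 2 bytes.
Bytes at offsets 2..3: 23 21.
In little-endian order the low byte comes first in memory.
Reassemble most-significant byte first: 21 23 → 0x2123.

0x2123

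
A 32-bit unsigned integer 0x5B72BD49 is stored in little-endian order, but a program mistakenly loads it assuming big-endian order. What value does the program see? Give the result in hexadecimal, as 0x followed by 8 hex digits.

Stored little-endian, the bytes at ascending addresses are 49 BD 72 5B.
Read back as big-endian, the last byte is least significant, giving 0x49BD725B.

0x49BD725B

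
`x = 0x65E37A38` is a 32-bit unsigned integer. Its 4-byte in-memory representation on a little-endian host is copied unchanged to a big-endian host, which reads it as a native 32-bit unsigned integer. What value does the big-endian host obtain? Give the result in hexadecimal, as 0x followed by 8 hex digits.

0x387AE365

Stored little-endian, the bytes at ascending addresses are 38 7A E3 65.
Read back as big-endian, the last byte is least significant, giving 0x387AE365.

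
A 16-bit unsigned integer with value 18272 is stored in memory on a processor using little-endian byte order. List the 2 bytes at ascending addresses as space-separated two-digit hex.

60 47

18272 in hexadecimal, padded to 16 bits, is 0x4760.
Split into bytes (most-significant first): 47 60.
Little-endian stores the least-significant byte at the lowest address.
So at ascending addresses the bytes are 60 47.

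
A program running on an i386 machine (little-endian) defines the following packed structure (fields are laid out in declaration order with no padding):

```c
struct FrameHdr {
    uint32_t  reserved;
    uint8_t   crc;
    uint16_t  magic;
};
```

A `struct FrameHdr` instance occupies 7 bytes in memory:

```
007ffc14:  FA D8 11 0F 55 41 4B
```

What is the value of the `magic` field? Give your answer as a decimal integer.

`magic` follows `reserved` (4 B), `crc` (1 B), so it starts at offset 4 + 1 = 5 and occupies 2 bytes.
Bytes at offsets 5..6: 41 4B.
Little-endian stores the least-significant byte at the lowest address.
Reassemble most-significant byte first: 4B 41 → 0x4B41.
0x4B41 = 19265.

19265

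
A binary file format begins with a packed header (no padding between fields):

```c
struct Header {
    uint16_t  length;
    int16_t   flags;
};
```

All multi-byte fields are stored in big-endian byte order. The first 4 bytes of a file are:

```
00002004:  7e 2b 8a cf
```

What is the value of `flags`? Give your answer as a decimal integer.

-30001

`flags` follows `length` (2 bytes), so it starts at byte offset 2 and occupies 2 bytes.
Bytes at offsets 2..3: 8A CF.
In big-endian order the high byte comes first in memory.
The bytes are already most-significant first: 0x8ACF.
Top bit is set, so as a signed 16-bit value this is 0x8ACF − 2^16 = -30001.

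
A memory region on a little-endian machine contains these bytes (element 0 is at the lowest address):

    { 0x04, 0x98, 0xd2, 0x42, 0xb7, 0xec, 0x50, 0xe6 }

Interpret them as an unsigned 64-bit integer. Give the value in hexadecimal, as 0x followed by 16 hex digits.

0xE650ECB742D29804

In little-endian order the low byte comes first in memory.
Reassemble most-significant byte first: E6 50 EC B7 42 D2 98 04 → 0xE650ECB742D29804.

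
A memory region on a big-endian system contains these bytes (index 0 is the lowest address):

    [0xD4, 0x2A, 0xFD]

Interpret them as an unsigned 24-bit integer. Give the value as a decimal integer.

In big-endian order the high byte comes first in memory.
The bytes are already most-significant first: 0xD42AFD.
0xD42AFD = 13904637.

13904637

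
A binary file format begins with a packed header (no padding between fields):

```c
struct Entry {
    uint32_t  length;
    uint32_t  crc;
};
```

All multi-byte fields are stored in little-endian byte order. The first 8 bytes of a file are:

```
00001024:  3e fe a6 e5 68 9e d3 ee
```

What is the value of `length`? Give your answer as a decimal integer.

3852926526

`length` is the first field, at byte offset 0, occupying 4 bytes.
Bytes at offsets 0..3: 3E FE A6 E5.
Little-endian: lowest address holds the least-significant byte.
Reassemble most-significant byte first: E5 A6 FE 3E → 0xE5A6FE3E.
0xE5A6FE3E = 3852926526.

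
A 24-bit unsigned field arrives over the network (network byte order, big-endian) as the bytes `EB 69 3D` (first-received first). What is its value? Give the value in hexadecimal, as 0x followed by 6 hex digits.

Big-endian stores the most-significant byte at the lowest address.
The bytes are already most-significant first: 0xEB693D.

0xEB693D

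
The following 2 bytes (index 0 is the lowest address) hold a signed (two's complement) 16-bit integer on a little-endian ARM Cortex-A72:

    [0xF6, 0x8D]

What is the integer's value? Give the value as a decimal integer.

Little-endian: lowest address holds the least-significant byte.
Reassemble most-significant byte first: 8D F6 → 0x8DF6.
Top bit is set, so as a signed 16-bit value this is 0x8DF6 − 2^16 = -29194.

-29194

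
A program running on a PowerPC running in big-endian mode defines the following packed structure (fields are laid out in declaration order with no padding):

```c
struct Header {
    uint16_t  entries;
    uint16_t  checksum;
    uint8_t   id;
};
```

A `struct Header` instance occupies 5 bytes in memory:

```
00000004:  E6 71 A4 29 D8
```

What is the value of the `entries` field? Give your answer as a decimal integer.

`entries` is the first field, at byte offset 0, occupying 2 bytes.
Bytes at offsets 0..1: E6 71.
Big-endian stores the most-significant byte at the lowest address.
The bytes are already most-significant first: 0xE671.
0xE671 = 58993.

58993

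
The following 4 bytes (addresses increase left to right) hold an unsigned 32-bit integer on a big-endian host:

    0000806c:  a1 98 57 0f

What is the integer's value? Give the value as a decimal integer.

2711115535

In big-endian order the high byte comes first in memory.
The bytes are already most-significant first: 0xA198570F.
0xA198570F = 2711115535.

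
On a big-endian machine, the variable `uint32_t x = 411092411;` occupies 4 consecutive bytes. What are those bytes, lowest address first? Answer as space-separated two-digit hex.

18 80 C5 BB

411092411 in hexadecimal, padded to 32 bits, is 0x1880C5BB.
Split into bytes (most-significant first): 18 80 C5 BB.
Big-endian stores the most-significant byte at the lowest address.
So the memory order matches the most-significant-first order: 18 80 C5 BB.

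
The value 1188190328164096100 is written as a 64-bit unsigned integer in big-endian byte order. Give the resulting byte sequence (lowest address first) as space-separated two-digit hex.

10 7D 4C CE E3 C6 98 64

1188190328164096100 in hexadecimal, padded to 64 bits, is 0x107D4CCEE3C69864.
Split into bytes (most-significant first): 10 7D 4C CE E3 C6 98 64.
Big-endian: lowest address holds the most-significant byte.
So the memory order matches the most-significant-first order: 10 7D 4C CE E3 C6 98 64.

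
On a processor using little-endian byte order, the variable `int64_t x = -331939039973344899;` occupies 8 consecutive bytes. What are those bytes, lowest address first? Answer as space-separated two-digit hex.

7D F9 4D AB 33 B7 64 FB

Two's complement of -331939039973344899 in 64 bits: 331939039973344899 = 0x049B48CC54B20683; invert → 0xFB64B733AB4DF97C; add 1 → 0xFB64B733AB4DF97D.
Split into bytes (most-significant first): FB 64 B7 33 AB 4D F9 7D.
In little-endian order the low byte comes first in memory.
So at ascending addresses the bytes are 7D F9 4D AB 33 B7 64 FB.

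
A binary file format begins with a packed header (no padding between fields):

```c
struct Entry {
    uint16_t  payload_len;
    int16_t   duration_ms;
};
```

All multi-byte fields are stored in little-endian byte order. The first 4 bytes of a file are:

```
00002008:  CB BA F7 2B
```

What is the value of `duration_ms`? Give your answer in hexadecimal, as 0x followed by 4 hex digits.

0x2BF7

`duration_ms` follows `payload_len` (2 bytes), so it starts at byte offset 2 and occupies 2 bytes.
Bytes at offsets 2..3: F7 2B.
Little-endian stores the least-significant byte at the lowest address.
Reassemble most-significant byte first: 2B F7 → 0x2BF7.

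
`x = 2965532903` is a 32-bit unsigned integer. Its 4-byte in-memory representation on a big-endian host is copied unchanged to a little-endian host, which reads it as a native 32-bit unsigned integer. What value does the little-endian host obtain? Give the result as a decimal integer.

2965532903 in 32-bit hexadecimal is 0xB0C270E7.
Stored big-endian, the bytes at ascending addresses are B0 C2 70 E7.
Read back as little-endian, the first byte is least significant, giving 0xE770C2B0.
0xE770C2B0 = 3882926768.

3882926768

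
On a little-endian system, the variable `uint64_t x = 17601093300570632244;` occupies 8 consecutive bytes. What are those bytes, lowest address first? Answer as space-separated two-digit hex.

17601093300570632244 in hexadecimal, padded to 64 bits, is 0xF443A51A2F053034.
Split into bytes (most-significant first): F4 43 A5 1A 2F 05 30 34.
In little-endian order the low byte comes first in memory.
So at ascending addresses the bytes are 34 30 05 2F 1A A5 43 F4.

34 30 05 2F 1A A5 43 F4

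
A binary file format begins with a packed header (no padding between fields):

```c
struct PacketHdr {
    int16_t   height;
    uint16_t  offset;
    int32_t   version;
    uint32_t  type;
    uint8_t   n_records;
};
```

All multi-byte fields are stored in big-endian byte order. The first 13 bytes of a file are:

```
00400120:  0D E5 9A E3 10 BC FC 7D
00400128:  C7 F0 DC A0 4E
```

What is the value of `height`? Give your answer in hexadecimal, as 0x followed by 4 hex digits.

0x0DE5

`height` is the first field, at byte offset 0, occupying 2 bytes.
Bytes at offsets 0..1: 0D E5.
Big-endian stores the most-significant byte at the lowest address.
The bytes are already most-significant first: 0x0DE5.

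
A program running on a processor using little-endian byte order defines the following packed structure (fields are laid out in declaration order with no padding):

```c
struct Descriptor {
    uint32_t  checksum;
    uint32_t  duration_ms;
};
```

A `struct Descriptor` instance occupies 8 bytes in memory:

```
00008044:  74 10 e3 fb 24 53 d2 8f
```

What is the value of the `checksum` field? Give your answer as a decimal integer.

`checksum` is the first field, at byte offset 0, occupying 4 bytes.
Bytes at offsets 0..3: 74 10 E3 FB.
Little-endian stores the least-significant byte at the lowest address.
Reassemble most-significant byte first: FB E3 10 74 → 0xFBE31074.
0xFBE31074 = 4225962100.

4225962100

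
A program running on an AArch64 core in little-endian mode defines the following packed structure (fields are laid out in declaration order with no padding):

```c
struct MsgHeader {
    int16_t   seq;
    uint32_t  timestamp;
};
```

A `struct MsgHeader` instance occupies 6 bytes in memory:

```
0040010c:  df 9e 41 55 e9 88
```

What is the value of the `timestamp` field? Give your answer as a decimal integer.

2296993089

`timestamp` follows `seq` (2 bytes), so it starts at byte offset 2 and occupies 4 bytes.
Bytes at offsets 2..5: 41 55 E9 88.
Little-endian: lowest address holds the least-significant byte.
Reassemble most-significant byte first: 88 E9 55 41 → 0x88E95541.
0x88E95541 = 2296993089.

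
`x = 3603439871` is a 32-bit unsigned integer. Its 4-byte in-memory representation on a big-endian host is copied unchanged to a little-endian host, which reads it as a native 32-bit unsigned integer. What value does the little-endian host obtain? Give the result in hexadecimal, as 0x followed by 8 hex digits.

3603439871 in 32-bit hexadecimal is 0xD6C820FF.
Stored big-endian, the bytes at ascending addresses are D6 C8 20 FF.
Read back as little-endian, the first byte is least significant, giving 0xFF20C8D6.

0xFF20C8D6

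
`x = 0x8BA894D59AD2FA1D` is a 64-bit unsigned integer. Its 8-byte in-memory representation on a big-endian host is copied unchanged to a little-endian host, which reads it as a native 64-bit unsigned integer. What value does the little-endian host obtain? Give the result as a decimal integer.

Stored big-endian, the bytes at ascending addresses are 8B A8 94 D5 9A D2 FA 1D.
Read back as little-endian, the first byte is least significant, giving 0x1DFAD29AD594A88B.
0x1DFAD29AD594A88B = 2160270533727660171.

2160270533727660171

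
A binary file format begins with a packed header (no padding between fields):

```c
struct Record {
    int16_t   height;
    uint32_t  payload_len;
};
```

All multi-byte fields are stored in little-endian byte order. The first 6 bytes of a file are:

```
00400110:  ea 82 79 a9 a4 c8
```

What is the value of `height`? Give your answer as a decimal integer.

`height` is the first field, at byte offset 0, occupying 2 bytes.
Bytes at offsets 0..1: EA 82.
In little-endian order the low byte comes first in memory.
Reassemble most-significant byte first: 82 EA → 0x82EA.
Top bit is set, so as a signed 16-bit value this is 0x82EA − 2^16 = -32022.

-32022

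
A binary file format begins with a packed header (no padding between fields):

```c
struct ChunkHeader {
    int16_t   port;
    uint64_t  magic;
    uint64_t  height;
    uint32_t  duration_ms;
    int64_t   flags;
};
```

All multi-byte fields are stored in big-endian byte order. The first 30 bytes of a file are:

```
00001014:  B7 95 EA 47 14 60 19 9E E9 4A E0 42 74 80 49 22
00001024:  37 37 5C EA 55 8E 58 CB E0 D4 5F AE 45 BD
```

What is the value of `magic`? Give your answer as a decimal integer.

`magic` follows `port` (2 bytes), so it starts at byte offset 2 and occupies 8 bytes.
Bytes at offsets 2..9: EA 47 14 60 19 9E E9 4A.
Big-endian stores the most-significant byte at the lowest address.
The bytes are already most-significant first: 0xEA471460199EE94A.
0xEA471460199EE94A = 16881484131200854346.

16881484131200854346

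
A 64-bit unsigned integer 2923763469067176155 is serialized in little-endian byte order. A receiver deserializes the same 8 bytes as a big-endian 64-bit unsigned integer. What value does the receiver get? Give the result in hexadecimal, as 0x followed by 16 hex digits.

2923763469067176155 in 64-bit hexadecimal is 0x28934B62650348DB.
Stored little-endian, the bytes at ascending addresses are DB 48 03 65 62 4B 93 28.
Read back as big-endian, the last byte is least significant, giving 0xDB480365624B9328.

0xDB480365624B9328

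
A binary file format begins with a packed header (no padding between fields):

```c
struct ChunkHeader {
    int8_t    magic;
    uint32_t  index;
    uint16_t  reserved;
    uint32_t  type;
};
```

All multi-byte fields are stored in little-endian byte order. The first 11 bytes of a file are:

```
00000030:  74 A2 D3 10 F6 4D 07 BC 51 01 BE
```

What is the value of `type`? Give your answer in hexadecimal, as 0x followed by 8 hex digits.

0xBE0151BC

`type` follows `magic` (1 B), `index` (4 B), `reserved` (2 B), so it starts at offset 1 + 4 + 2 = 7 and occupies 4 bytes.
Bytes at offsets 7..10: BC 51 01 BE.
Little-endian: lowest address holds the least-significant byte.
Reassemble most-significant byte first: BE 01 51 BC → 0xBE0151BC.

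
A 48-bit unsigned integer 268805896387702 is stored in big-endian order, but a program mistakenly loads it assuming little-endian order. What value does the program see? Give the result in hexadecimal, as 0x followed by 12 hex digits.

0x76BCF73F7AF4

268805896387702 in 48-bit hexadecimal is 0xF47A3FF7BC76.
Stored big-endian, the bytes at ascending addresses are F4 7A 3F F7 BC 76.
Read back as little-endian, the first byte is least significant, giving 0x76BCF73F7AF4.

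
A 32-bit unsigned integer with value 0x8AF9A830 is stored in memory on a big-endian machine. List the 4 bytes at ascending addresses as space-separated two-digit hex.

8A F9 A8 30

Split into bytes (most-significant first): 8A F9 A8 30.
Big-endian: lowest address holds the most-significant byte.
So the memory order matches the most-significant-first order: 8A F9 A8 30.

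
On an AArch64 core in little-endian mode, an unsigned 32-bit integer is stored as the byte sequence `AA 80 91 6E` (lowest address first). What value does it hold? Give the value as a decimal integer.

In little-endian order the low byte comes first in memory.
Reassemble most-significant byte first: 6E 91 80 AA → 0x6E9180AA.
0x6E9180AA = 1855029418.

1855029418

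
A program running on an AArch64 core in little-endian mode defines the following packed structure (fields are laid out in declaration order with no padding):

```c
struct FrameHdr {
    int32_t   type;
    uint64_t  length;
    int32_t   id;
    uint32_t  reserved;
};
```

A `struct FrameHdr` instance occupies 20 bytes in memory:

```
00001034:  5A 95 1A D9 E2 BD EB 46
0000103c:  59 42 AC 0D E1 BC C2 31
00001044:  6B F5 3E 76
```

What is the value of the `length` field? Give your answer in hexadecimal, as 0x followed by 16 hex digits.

`length` follows `type` (4 bytes), so it starts at byte offset 4 and occupies 8 bytes.
Bytes at offsets 4..11: E2 BD EB 46 59 42 AC 0D.
Little-endian: lowest address holds the least-significant byte.
Reassemble most-significant byte first: 0D AC 42 59 46 EB BD E2 → 0x0DAC425946EBBDE2.

0x0DAC425946EBBDE2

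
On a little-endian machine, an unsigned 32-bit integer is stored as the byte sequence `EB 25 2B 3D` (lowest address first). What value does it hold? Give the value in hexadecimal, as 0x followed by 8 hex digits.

0x3D2B25EB

Little-endian: lowest address holds the least-significant byte.
Reassemble most-significant byte first: 3D 2B 25 EB → 0x3D2B25EB.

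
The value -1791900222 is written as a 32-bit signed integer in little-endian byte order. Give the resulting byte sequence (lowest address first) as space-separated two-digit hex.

Two's complement of -1791900222 in 32 bits: 1791900222 = 0x6ACE3A3E; invert → 0x9531C5C1; add 1 → 0x9531C5C2.
Split into bytes (most-significant first): 95 31 C5 C2.
Little-endian: lowest address holds the least-significant byte.
So at ascending addresses the bytes are C2 C5 31 95.

C2 C5 31 95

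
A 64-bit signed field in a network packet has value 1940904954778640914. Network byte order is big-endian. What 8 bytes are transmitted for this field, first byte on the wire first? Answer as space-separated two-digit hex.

1A EF 7A C5 E4 60 62 12

1940904954778640914 in hexadecimal, padded to 64 bits, is 0x1AEF7AC5E4606212.
Split into bytes (most-significant first): 1A EF 7A C5 E4 60 62 12.
Big-endian: lowest address holds the most-significant byte.
So the memory order matches the most-significant-first order: 1A EF 7A C5 E4 60 62 12.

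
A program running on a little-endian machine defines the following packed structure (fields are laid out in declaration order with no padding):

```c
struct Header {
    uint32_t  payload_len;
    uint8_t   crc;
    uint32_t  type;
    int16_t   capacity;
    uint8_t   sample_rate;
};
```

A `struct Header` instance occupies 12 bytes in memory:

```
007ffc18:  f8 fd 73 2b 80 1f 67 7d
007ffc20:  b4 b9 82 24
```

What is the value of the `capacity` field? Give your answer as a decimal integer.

-32071

`capacity` follows `payload_len` (4 B), `crc` (1 B), `type` (4 B), so it starts at offset 4 + 1 + 4 = 9 and occupies 2 bytes.
Bytes at offsets 9..10: B9 82.
Little-endian stores the least-significant byte at the lowest address.
Reassemble most-significant byte first: 82 B9 → 0x82B9.
Top bit is set, so as a signed 16-bit value this is 0x82B9 − 2^16 = -32071.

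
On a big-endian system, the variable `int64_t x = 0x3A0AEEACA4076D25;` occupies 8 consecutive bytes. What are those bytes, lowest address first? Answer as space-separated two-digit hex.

Split into bytes (most-significant first): 3A 0A EE AC A4 07 6D 25.
In big-endian order the high byte comes first in memory.
So the memory order matches the most-significant-first order: 3A 0A EE AC A4 07 6D 25.

3A 0A EE AC A4 07 6D 25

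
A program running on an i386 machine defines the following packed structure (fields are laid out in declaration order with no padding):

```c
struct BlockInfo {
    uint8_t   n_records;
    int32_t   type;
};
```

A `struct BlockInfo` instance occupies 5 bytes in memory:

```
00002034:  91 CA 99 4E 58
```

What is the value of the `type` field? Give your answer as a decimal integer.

1481546186

`type` follows `n_records` (1 byte), so it starts at byte offset 1 and occupies 4 bytes.
Bytes at offsets 1..4: CA 99 4E 58.
Little-endian: lowest address holds the least-significant byte.
Reassemble most-significant byte first: 58 4E 99 CA → 0x584E99CA.
0x584E99CA = 1481546186.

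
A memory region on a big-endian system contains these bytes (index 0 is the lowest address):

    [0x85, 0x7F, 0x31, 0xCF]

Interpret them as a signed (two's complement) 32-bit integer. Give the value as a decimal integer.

-2055261745

Big-endian: lowest address holds the most-significant byte.
The bytes are already most-significant first: 0x857F31CF.
Top bit is set, so as a signed 32-bit value this is 0x857F31CF − 2^32 = -2055261745.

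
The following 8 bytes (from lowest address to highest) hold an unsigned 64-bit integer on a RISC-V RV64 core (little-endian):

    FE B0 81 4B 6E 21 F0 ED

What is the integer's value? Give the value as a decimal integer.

17145240538996388094

Little-endian stores the least-significant byte at the lowest address.
Reassemble most-significant byte first: ED F0 21 6E 4B 81 B0 FE → 0xEDF0216E4B81B0FE.
0xEDF0216E4B81B0FE = 17145240538996388094.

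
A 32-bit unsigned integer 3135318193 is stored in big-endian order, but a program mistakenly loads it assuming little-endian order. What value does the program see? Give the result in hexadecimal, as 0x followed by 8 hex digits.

0xB128E1BA

3135318193 in 32-bit hexadecimal is 0xBAE128B1.
Stored big-endian, the bytes at ascending addresses are BA E1 28 B1.
Read back as little-endian, the first byte is least significant, giving 0xB128E1BA.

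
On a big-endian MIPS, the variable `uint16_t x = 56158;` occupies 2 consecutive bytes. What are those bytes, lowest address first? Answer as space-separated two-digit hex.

56158 in hexadecimal, padded to 16 bits, is 0xDB5E.
Split into bytes (most-significant first): DB 5E.
Big-endian stores the most-significant byte at the lowest address.
So the memory order matches the most-significant-first order: DB 5E.

DB 5E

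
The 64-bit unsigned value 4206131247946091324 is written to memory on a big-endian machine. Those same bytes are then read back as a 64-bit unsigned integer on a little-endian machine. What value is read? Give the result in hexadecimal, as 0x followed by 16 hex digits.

4206131247946091324 in 64-bit hexadecimal is 0x3A5F2E15C07F4B3C.
Stored big-endian, the bytes at ascending addresses are 3A 5F 2E 15 C0 7F 4B 3C.
Read back as little-endian, the first byte is least significant, giving 0x3C4B7FC0152E5F3A.

0x3C4B7FC0152E5F3A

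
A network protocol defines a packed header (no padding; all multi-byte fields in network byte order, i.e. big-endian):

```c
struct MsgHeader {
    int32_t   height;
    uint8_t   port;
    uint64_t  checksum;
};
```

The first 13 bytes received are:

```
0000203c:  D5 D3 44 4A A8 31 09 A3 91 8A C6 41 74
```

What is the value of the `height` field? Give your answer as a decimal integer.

-707574710

`height` is the first field, at byte offset 0, occupying 4 bytes.
Bytes at offsets 0..3: D5 D3 44 4A.
In big-endian order the high byte comes first in memory.
The bytes are already most-significant first: 0xD5D3444A.
Top bit is set, so as a signed 32-bit value this is 0xD5D3444A − 2^32 = -707574710.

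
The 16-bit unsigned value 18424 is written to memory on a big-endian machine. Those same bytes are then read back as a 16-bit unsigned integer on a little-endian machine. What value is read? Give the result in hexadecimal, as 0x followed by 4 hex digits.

0xF847

18424 in 16-bit hexadecimal is 0x47F8.
Stored big-endian, the bytes at ascending addresses are 47 F8.
Read back as little-endian, the first byte is least significant, giving 0xF847.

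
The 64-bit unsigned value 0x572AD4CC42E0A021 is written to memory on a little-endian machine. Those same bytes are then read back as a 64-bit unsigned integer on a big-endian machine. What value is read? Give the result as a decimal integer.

2423183177034246743

Stored little-endian, the bytes at ascending addresses are 21 A0 E0 42 CC D4 2A 57.
Read back as big-endian, the last byte is least significant, giving 0x21A0E042CCD42A57.
0x21A0E042CCD42A57 = 2423183177034246743.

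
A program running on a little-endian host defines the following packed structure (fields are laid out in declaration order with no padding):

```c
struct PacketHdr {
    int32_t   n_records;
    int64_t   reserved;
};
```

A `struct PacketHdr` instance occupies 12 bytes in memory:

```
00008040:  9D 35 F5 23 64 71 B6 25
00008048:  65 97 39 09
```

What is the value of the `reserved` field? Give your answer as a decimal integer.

664728880694063460

`reserved` follows `n_records` (4 bytes), so it starts at byte offset 4 and occupies 8 bytes.
Bytes at offsets 4..11: 64 71 B6 25 65 97 39 09.
Little-endian stores the least-significant byte at the lowest address.
Reassemble most-significant byte first: 09 39 97 65 25 B6 71 64 → 0x0939976525B67164.
0x0939976525B67164 = 664728880694063460.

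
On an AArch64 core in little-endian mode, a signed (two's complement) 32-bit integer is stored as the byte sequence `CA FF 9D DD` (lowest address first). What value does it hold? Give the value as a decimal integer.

Little-endian: lowest address holds the least-significant byte.
Reassemble most-significant byte first: DD 9D FF CA → 0xDD9DFFCA.
Top bit is set, so as a signed 32-bit value this is 0xDD9DFFCA − 2^32 = -576847926.

-576847926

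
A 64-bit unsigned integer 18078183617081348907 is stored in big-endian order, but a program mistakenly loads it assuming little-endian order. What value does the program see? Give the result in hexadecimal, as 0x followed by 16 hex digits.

0x2B936BA8379CE2FA

18078183617081348907 in 64-bit hexadecimal is 0xFAE29C37A86B932B.
Stored big-endian, the bytes at ascending addresses are FA E2 9C 37 A8 6B 93 2B.
Read back as little-endian, the first byte is least significant, giving 0x2B936BA8379CE2FA.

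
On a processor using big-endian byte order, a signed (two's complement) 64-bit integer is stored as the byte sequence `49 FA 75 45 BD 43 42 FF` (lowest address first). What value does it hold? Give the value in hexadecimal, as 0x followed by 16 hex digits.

0x49FA7545BD4342FF

In big-endian order the high byte comes first in memory.
The bytes are already most-significant first: 0x49FA7545BD4342FF.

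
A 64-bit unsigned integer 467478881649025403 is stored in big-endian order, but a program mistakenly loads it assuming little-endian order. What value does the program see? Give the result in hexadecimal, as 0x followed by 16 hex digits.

467478881649025403 in 64-bit hexadecimal is 0x067CD190E8AFE17B.
Stored big-endian, the bytes at ascending addresses are 06 7C D1 90 E8 AF E1 7B.
Read back as little-endian, the first byte is least significant, giving 0x7BE1AFE890D17C06.

0x7BE1AFE890D17C06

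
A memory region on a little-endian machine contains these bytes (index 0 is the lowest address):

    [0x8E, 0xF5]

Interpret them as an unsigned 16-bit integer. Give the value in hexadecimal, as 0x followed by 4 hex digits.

Little-endian stores the least-significant byte at the lowest address.
Reassemble most-significant byte first: F5 8E → 0xF58E.

0xF58E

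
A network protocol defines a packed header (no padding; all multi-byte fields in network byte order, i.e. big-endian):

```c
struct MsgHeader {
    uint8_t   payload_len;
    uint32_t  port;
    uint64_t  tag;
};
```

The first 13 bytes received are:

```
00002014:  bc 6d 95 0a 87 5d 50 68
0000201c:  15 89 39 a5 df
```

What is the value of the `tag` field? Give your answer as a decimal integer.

`tag` follows `payload_len` (1 B), `port` (4 B), so it starts at offset 1 + 4 = 5 and occupies 8 bytes.
Bytes at offsets 5..12: 5D 50 68 15 89 39 A5 DF.
In big-endian order the high byte comes first in memory.
The bytes are already most-significant first: 0x5D5068158939A5DF.
0x5D5068158939A5DF = 6723988685370009055.

6723988685370009055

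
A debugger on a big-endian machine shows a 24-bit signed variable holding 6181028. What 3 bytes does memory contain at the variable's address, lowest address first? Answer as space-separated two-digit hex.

5E 50 A4

6181028 in hexadecimal, padded to 24 bits, is 0x5E50A4.
Split into bytes (most-significant first): 5E 50 A4.
In big-endian order the high byte comes first in memory.
So the memory order matches the most-significant-first order: 5E 50 A4.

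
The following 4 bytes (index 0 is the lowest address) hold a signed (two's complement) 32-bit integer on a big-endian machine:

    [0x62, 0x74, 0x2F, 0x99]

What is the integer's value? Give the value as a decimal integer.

Big-endian stores the most-significant byte at the lowest address.
The bytes are already most-significant first: 0x62742F99.
0x62742F99 = 1651781529.

1651781529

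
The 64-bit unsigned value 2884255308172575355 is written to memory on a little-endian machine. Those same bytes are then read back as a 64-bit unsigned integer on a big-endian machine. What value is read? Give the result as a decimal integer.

8881707448250795560

2884255308172575355 in 64-bit hexadecimal is 0x2806EEEBDD29427B.
Stored little-endian, the bytes at ascending addresses are 7B 42 29 DD EB EE 06 28.
Read back as big-endian, the last byte is least significant, giving 0x7B4229DDEBEE0628.
0x7B4229DDEBEE0628 = 8881707448250795560.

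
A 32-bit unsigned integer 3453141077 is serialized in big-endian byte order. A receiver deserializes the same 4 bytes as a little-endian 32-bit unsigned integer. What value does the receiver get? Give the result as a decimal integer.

1438700237

3453141077 in 32-bit hexadecimal is 0xCDD2C055.
Stored big-endian, the bytes at ascending addresses are CD D2 C0 55.
Read back as little-endian, the first byte is least significant, giving 0x55C0D2CD.
0x55C0D2CD = 1438700237.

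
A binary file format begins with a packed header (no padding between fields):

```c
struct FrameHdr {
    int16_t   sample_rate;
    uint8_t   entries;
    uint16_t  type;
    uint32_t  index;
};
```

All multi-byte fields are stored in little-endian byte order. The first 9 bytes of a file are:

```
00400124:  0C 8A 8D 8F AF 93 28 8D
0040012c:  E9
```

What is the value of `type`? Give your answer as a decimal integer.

`type` follows `sample_rate` (2 B), `entries` (1 B), so it starts at offset 2 + 1 = 3 and occupies 2 bytes.
Bytes at offsets 3..4: 8F AF.
In little-endian order the low byte comes first in memory.
Reassemble most-significant byte first: AF 8F → 0xAF8F.
0xAF8F = 44943.

44943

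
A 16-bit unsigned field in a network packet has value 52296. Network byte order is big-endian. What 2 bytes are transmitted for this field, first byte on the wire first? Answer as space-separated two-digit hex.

CC 48

52296 in hexadecimal, padded to 16 bits, is 0xCC48.
Split into bytes (most-significant first): CC 48.
Big-endian: lowest address holds the most-significant byte.
So the memory order matches the most-significant-first order: CC 48.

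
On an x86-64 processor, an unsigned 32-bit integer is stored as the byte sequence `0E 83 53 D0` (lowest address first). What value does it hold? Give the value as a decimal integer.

3495133966

Little-endian: lowest address holds the least-significant byte.
Reassemble most-significant byte first: D0 53 83 0E → 0xD053830E.
0xD053830E = 3495133966.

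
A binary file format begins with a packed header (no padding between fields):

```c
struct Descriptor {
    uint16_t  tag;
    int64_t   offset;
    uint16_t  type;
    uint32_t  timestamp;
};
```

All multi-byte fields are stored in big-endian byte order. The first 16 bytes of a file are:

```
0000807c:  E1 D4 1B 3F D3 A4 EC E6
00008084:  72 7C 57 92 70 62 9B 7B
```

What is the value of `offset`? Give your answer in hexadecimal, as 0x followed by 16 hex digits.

`offset` follows `tag` (2 bytes), so it starts at byte offset 2 and occupies 8 bytes.
Bytes at offsets 2..9: 1B 3F D3 A4 EC E6 72 7C.
Big-endian: lowest address holds the most-significant byte.
The bytes are already most-significant first: 0x1B3FD3A4ECE6727C.

0x1B3FD3A4ECE6727C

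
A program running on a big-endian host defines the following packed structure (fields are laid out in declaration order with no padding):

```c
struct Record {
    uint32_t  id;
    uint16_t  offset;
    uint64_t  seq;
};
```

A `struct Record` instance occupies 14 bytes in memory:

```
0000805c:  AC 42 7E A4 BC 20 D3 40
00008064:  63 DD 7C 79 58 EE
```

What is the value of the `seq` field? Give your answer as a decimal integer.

`seq` follows `id` (4 B), `offset` (2 B), so it starts at offset 4 + 2 = 6 and occupies 8 bytes.
Bytes at offsets 6..13: D3 40 63 DD 7C 79 58 EE.
Big-endian stores the most-significant byte at the lowest address.
The bytes are already most-significant first: 0xD34063DD7C7958EE.
0xD34063DD7C7958EE = 15222276543439526126.

15222276543439526126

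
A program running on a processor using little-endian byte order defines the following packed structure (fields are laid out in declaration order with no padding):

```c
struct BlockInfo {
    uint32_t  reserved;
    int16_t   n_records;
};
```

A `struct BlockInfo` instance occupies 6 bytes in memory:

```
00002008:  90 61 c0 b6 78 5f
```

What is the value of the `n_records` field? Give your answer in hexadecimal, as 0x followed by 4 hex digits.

`n_records` follows `reserved` (4 bytes), so it starts at byte offset 4 and occupies 2 bytes.
Bytes at offsets 4..5: 78 5F.
Little-endian: lowest address holds the least-significant byte.
Reassemble most-significant byte first: 5F 78 → 0x5F78.

0x5F78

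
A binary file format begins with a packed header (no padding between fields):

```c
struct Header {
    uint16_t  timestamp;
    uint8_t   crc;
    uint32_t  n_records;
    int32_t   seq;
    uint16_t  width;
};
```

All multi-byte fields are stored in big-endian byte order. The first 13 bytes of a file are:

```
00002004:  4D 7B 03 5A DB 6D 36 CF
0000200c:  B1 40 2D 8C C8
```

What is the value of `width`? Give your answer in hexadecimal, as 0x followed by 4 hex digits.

`width` follows `timestamp` (2 B), `crc` (1 B), `n_records` (4 B), `seq` (4 B), so it starts at offset 2 + 1 + 4 + 4 = 11 and occupies 2 bytes.
Bytes at offsets 11..12: 8C C8.
Big-endian stores the most-significant byte at the lowest address.
The bytes are already most-significant first: 0x8CC8.

0x8CC8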